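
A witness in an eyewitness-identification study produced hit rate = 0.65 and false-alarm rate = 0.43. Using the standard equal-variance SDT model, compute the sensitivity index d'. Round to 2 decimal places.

d' = 0.56

z(H) = z(0.65) = 0.385
z(FA) = z(0.43) = -0.176
d' = z(H) − z(FA) = 0.385 − (-0.176) = 0.561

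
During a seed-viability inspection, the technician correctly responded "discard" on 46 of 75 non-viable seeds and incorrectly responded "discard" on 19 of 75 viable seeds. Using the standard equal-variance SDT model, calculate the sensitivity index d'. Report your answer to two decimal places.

H = 46/75 = 0.6133
FA = 19/75 = 0.2533
z(0.6133) = 0.288, z(0.2533) = -0.664
d' = z(H) − z(FA) = 0.288 − (-0.664) = 0.952

d' = 0.95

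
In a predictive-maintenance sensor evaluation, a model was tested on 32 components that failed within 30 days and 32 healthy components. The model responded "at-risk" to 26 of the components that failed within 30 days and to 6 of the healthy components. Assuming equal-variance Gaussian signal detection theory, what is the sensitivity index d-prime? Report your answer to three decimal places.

H = 26/32 = 0.8125
FA = 6/32 = 0.1875
Φ⁻¹(0.8125) = 0.8871, Φ⁻¹(0.1875) = -0.8871
d' = z(H) − z(FA) = 0.8871 − (-0.8871) = 1.7742

d-prime = 1.774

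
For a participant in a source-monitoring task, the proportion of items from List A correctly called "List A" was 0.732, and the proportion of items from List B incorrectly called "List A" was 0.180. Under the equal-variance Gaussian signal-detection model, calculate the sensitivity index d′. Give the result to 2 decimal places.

d′ = 1.53

z(H) = 0.6189
z(FA) = -0.9154
d' = z(H) − z(FA) = 0.6189 − (-0.9154) = 1.5343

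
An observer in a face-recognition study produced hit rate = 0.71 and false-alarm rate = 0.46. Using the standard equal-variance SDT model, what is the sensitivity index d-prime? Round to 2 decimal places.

z(0.71) = 0.553, z(0.46) = -0.100
d' = z(H) − z(FA) = 0.553 − (-0.100) = 0.653

d-prime = 0.65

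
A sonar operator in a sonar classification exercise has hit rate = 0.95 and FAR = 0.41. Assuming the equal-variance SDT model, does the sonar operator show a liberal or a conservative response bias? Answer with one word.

z(H) = 1.645, z(FA) = -0.228
c = −½·(z(H) + z(FA)) = -0.7085
c < 0 → liberal criterion (biased toward responding “yes”).

liberal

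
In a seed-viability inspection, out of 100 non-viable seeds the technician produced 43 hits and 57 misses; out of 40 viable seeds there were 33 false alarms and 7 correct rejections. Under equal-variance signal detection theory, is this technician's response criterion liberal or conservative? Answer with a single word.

z(H) = -0.176, z(FA) = 0.935
c = −½·(z(H) + z(FA)) = -0.3795
c < 0 → liberal criterion (biased toward responding “yes”).

liberal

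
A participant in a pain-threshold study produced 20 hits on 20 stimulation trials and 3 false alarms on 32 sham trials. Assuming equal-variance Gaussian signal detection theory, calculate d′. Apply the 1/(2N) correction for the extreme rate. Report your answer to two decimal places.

The hit rate is 20/20 = 1, so apply the 1/(2N) correction: H → 1 − 1/(2·20) = 0.97500.
z(H) = z(0.97500) = 1.960
z(FA) = z(0.09375) = -1.318
d' = 1.960 − (-1.318) = 3.278

d′ = 3.28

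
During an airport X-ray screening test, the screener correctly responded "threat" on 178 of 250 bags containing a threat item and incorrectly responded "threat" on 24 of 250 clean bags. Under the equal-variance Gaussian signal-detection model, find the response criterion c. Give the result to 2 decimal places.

c = 0.37

H = 178/250 = 0.7120
FA = 24/250 = 0.0960
z(H) = 0.5592
z(FA) = -1.3047
c = −½·[z(H) + z(FA)] = −0.5 × (0.5592 + (-1.3047)) = 0.37275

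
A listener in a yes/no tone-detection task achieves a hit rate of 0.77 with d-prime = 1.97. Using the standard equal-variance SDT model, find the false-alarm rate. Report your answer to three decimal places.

false-alarm rate = 0.109

z(hit rate) = z(0.77) = 0.7388
z(FA) = z(H) − d' = 0.7388 − 1.97 = -1.2312
false-alarm rate = Φ(-1.2312) = 0.1091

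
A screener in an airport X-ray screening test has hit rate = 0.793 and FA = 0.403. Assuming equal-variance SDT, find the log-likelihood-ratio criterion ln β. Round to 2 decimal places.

ln β = -0.30

Φ⁻¹(0.793) = 0.817, Φ⁻¹(0.403) = -0.246
ln β = −½·[z(H)² − z(FA)²] = −0.5 × (0.667 − 0.061) = -0.303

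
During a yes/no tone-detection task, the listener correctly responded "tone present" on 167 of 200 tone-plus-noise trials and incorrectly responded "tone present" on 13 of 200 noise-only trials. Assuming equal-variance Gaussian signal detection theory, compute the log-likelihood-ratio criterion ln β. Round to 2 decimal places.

H = 167/200 = 0.8350
FA = 13/200 = 0.0650
Φ⁻¹(0.8350) = 0.974, Φ⁻¹(0.0650) = -1.514
ln β = −½·[z(H)² − z(FA)²] = −0.5 × (0.949 − 2.292) = 0.6715

ln β = 0.67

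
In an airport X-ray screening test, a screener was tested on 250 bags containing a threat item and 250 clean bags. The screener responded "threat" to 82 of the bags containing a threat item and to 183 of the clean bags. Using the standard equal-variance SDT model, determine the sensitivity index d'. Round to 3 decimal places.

H = 82/250 = 0.3280
FA = 183/250 = 0.7320
z(H) = -0.4454
z(FA) = 0.6189
d' = z(H) − z(FA) = -0.4454 − 0.6189 = -1.0643

d' = -1.064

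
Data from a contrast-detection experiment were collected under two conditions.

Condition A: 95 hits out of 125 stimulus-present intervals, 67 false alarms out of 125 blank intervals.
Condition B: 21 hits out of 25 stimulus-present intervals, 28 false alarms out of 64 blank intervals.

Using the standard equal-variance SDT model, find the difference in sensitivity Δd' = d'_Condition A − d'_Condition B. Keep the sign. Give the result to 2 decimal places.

Condition A: z(0.7600) = 0.706, z(0.5360) = 0.090, d' = 0.616
Condition B: z(0.8400) = 0.994, z(0.4375) = -0.157, d' = 1.151
Δd' = d'_Condition A − d'_Condition B = 0.616 − 1.151 = -0.535
Condition B has the higher sensitivity.

Δd' = -0.54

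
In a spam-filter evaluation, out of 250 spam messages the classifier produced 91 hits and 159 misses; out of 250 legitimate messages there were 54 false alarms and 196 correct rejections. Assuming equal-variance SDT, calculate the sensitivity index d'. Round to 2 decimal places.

d' = 0.44

H = 91/250 = 0.3640
FA = 54/250 = 0.2160
z(H) = -0.3478
z(FA) = -0.7858
d' = z(H) − z(FA) = -0.3478 − (-0.7858) = 0.4380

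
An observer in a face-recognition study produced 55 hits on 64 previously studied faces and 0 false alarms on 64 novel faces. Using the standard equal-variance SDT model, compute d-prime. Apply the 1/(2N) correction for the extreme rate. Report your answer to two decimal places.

d-prime = 3.50

The false-alarm rate is 0/64 = 0, so apply the 1/(2N) correction: FA → 1/(2·64) = 0.00781.
z(H) = z(0.85938) = 1.078
z(FA) = z(0.00781) = -2.418
d' = 1.078 − (-2.418) = 3.496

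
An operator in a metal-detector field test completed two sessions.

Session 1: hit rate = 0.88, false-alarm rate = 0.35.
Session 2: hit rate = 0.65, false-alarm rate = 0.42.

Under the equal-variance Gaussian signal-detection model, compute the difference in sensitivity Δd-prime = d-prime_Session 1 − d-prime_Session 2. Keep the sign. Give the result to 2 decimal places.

Session 1: z(0.88) = 1.175, z(0.35) = -0.385, d' = 1.560
Session 2: z(0.65) = 0.385, z(0.42) = -0.202, d' = 0.587
Δd' = d'_Session 1 − d'_Session 2 = 1.560 − 0.587 = 0.973
Session 1 has the higher sensitivity.

Δd-prime = 0.97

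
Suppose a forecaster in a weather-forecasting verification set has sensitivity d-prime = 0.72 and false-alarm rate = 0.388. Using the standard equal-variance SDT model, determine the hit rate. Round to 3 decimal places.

z(false-alarm rate) = z(0.388) = -0.2845
z(H) = z(FA) + d' = -0.2845 + 0.72 = 0.4355
hit rate = Φ(0.4355) = 0.6684

hit rate = 0.668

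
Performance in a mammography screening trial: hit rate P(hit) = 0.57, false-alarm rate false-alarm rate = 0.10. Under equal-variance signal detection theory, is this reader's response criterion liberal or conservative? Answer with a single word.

z(H) = 0.176, z(FA) = -1.282
c = −½·(z(H) + z(FA)) = 0.553
c > 0 → conservative criterion (biased toward responding “no”).

conservative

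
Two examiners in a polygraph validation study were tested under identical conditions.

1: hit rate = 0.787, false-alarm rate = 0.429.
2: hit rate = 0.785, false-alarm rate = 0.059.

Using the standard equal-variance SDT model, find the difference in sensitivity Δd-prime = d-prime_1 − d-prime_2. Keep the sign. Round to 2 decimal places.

Δd-prime = -1.38

1: z(0.787) = 0.796, z(0.429) = -0.179, d' = 0.975
2: z(0.785) = 0.789, z(0.059) = -1.563, d' = 2.352
Δd' = d'_1 − d'_2 = 0.975 − 2.352 = -1.377
2 has the higher sensitivity.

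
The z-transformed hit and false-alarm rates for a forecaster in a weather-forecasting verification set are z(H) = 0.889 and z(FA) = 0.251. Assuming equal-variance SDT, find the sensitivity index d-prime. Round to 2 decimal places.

d-prime = 0.64

d' = z(H) − z(FA) = 0.889 − 0.251 = 0.638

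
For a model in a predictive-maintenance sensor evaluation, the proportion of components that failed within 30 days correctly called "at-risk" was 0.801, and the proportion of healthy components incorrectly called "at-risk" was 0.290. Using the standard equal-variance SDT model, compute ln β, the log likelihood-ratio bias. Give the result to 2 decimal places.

Φ⁻¹(H) = Φ⁻¹(0.801) = 0.845
Φ⁻¹(FA) = Φ⁻¹(0.290) = -0.553
ln β = −½·[z(H)² − z(FA)²] = −0.5 × (0.714 − 0.306) = -0.204

ln β = -0.20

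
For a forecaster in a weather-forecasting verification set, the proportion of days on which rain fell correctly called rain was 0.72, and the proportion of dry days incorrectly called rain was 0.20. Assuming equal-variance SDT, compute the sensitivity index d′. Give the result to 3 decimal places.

z(0.72) = 0.5828, z(0.20) = -0.8416
d' = z(H) − z(FA) = 0.5828 − (-0.8416) = 1.4244

d′ = 1.424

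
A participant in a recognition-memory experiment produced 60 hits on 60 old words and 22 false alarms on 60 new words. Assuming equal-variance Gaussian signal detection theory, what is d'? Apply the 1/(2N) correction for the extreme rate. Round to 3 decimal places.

d' = 2.735

The hit rate is 60/60 = 1, so apply the 1/(2N) correction: H → 1 − 1/(2·60) = 0.99167.
z(H) = z(0.99167) = 2.3941
z(FA) = z(0.36667) = -0.3407
d' = 2.3941 − (-0.3407) = 2.7348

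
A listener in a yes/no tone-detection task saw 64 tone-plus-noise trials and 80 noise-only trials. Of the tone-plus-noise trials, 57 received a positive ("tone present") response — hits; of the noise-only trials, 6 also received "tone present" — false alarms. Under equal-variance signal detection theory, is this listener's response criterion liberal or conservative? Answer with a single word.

z(H) = 1.230, z(FA) = -1.440
c = −½·(z(H) + z(FA)) = 0.105
c > 0 → conservative criterion (biased toward responding “no”).

conservative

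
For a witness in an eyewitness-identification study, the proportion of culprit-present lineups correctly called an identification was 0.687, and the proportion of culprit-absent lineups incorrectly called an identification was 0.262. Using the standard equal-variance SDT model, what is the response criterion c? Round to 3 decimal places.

z(H) = 0.4874
z(FA) = -0.6372
c = −½·[z(H) + z(FA)] = −0.5 × (0.4874 + (-0.6372)) = 0.0749
c > 0: the witness has a conservative response bias.

c = 0.075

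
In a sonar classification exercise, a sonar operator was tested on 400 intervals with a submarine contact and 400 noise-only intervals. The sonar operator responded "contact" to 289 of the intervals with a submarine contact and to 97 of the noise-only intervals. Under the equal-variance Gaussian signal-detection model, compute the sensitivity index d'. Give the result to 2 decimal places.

d' = 1.29

H = 289/400 = 0.7225
FA = 97/400 = 0.2425
Φ⁻¹(H) = 0.590
Φ⁻¹(FA) = -0.698
d' = z(H) − z(FA) = 0.590 − (-0.698) = 1.288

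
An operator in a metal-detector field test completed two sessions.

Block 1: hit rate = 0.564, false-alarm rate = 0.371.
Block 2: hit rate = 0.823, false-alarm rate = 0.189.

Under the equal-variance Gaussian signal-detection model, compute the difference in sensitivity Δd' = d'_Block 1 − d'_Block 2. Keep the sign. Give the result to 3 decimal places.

Block 1: z(0.564) = 0.1611, z(0.371) = -0.3292, d' = 0.4903
Block 2: z(0.823) = 0.9269, z(0.189) = -0.8816, d' = 1.8085
Δd' = d'_Block 1 − d'_Block 2 = 0.4903 − 1.8085 = -1.3182
Block 2 has the higher sensitivity.

Δd' = -1.318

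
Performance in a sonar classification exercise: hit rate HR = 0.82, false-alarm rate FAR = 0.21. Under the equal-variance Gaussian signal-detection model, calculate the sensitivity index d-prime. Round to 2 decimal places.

z(H) = z(0.82) = 0.9154
z(FA) = z(0.21) = -0.8064
d' = z(H) − z(FA) = 0.9154 − (-0.8064) = 1.7218

d-prime = 1.72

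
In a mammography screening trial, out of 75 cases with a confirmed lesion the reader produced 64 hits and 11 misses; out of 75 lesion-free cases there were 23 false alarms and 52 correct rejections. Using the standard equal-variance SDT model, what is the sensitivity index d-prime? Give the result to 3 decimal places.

d-prime = 1.556

H = 64/75 = 0.8533
FA = 23/75 = 0.3067
z(0.8533) = 1.0507, z(0.3067) = -0.5052
d' = z(H) − z(FA) = 1.0507 − (-0.5052) = 1.5559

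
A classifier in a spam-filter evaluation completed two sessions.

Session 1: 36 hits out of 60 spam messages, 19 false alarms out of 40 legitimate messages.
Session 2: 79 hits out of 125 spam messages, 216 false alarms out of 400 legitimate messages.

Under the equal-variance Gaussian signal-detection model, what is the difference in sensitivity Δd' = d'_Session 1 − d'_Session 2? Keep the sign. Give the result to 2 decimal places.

Session 1: z(0.6000) = 0.253, z(0.4750) = -0.063, d' = 0.316
Session 2: z(0.6320) = 0.337, z(0.5400) = 0.100, d' = 0.237
Δd' = d'_Session 1 − d'_Session 2 = 0.316 − 0.237 = 0.079
Session 1 has the higher sensitivity.

Δd' = 0.08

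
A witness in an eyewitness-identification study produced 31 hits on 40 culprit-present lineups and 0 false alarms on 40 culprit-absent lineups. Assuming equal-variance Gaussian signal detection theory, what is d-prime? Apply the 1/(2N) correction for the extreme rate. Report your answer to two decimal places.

The false-alarm rate is 0/40 = 0, so apply the 1/(2N) correction: FA → 1/(2·40) = 0.01250.
z(H) = z(0.77500) = 0.755
z(FA) = z(0.01250) = -2.241
d' = 0.755 − (-2.241) = 2.996

d-prime = 3.00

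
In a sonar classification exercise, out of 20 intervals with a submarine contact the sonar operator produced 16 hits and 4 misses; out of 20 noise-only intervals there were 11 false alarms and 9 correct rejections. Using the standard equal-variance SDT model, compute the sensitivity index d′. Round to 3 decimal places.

H = 16/20 = 0.8000
FA = 11/20 = 0.5500
z(H) = z(0.8000) = 0.8416
z(FA) = z(0.5500) = 0.1257
d' = z(H) − z(FA) = 0.8416 − 0.1257 = 0.7159

d′ = 0.716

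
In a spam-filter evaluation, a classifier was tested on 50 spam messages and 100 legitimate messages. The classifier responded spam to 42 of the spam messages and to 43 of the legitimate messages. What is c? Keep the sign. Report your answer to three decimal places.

c = -0.409

H = 42/50 = 0.8400
FA = 43/100 = 0.4300
z(H) = z(0.8400) = 0.9945
z(FA) = z(0.4300) = -0.1764
c = −½·[z(H) + z(FA)] = −0.5 × (0.9945 + (-0.1764)) = -0.40905
c < 0: the classifier has a liberal response bias.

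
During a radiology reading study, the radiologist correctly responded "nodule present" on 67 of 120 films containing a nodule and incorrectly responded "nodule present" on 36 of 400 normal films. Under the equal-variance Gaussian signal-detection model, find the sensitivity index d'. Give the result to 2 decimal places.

d' = 1.49

H = 67/120 = 0.5583
FA = 36/400 = 0.0900
Φ⁻¹(H) = 0.147
Φ⁻¹(FA) = -1.341
d' = z(H) − z(FA) = 0.147 − (-1.341) = 1.488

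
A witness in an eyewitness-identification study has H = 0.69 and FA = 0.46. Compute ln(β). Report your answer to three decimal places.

ln β = -0.118

Φ⁻¹(H) = 0.4959
Φ⁻¹(FA) = -0.1004
ln β = −½·[z(H)² − z(FA)²] = −0.5 × (0.2459 − 0.0101) = -0.1179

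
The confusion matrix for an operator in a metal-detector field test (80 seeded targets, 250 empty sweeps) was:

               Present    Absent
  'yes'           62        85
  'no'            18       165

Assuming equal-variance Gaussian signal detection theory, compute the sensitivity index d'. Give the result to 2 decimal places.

H = 62/80 = 0.7750
FA = 85/250 = 0.3400
z(0.7750) = 0.755, z(0.3400) = -0.412
d' = z(H) − z(FA) = 0.755 − (-0.412) = 1.167

d' = 1.17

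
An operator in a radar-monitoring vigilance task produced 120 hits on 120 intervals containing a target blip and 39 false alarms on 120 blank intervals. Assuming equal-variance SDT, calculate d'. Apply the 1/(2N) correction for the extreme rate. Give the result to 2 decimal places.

The hit rate is 120/120 = 1, so apply the 1/(2N) correction: H → 1 − 1/(2·120) = 0.99583.
z(H) = z(0.99583) = 2.638
z(FA) = z(0.32500) = -0.454
d' = 2.638 − (-0.454) = 3.092

d' = 3.09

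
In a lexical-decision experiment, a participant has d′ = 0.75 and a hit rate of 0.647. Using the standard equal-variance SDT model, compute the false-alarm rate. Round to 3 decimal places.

false-alarm rate = 0.355

z(hit rate) = z(0.647) = 0.3772
z(FA) = z(H) − d' = 0.3772 − 0.75 = -0.3728
false-alarm rate = Φ(-0.3728) = 0.3546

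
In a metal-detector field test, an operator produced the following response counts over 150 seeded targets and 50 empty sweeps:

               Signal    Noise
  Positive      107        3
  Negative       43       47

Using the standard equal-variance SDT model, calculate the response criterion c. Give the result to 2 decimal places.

H = 107/150 = 0.7133
FA = 3/50 = 0.0600
Φ⁻¹(H) = Φ⁻¹(0.7133) = 0.563
Φ⁻¹(FA) = Φ⁻¹(0.0600) = -1.555
c = −½·[z(H) + z(FA)] = −0.5 × (0.563 + (-1.555)) = 0.496

c = 0.50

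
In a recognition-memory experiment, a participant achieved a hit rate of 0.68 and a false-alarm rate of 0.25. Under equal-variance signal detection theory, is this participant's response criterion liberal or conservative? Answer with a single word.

conservative

z(H) = 0.468, z(FA) = -0.674
c = −½·(z(H) + z(FA)) = 0.103
c > 0 → conservative criterion (biased toward responding “no”).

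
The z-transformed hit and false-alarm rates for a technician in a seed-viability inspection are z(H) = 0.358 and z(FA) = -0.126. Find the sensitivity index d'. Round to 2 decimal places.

d' = 0.48

d' = z(H) − z(FA) = 0.358 − (-0.126) = 0.484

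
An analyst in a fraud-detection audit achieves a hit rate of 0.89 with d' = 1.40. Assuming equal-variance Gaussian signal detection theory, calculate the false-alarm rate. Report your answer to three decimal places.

false-alarm rate = 0.431

z(hit rate) = z(0.89) = 1.2265
z(FA) = z(H) − d' = 1.2265 − 1.40 = -0.1735
false-alarm rate = Φ(-0.1735) = 0.4311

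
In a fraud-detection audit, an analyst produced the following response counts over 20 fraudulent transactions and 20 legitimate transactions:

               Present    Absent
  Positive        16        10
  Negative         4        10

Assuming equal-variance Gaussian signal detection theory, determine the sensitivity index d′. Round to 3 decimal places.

H = 16/20 = 0.8000
FA = 10/20 = 0.5000
z(H) = z(0.8000) = 0.8416
z(FA) = z(0.5000) = 0.0000
d' = z(H) − z(FA) = 0.8416 − 0.0000 = 0.8416

d′ = 0.842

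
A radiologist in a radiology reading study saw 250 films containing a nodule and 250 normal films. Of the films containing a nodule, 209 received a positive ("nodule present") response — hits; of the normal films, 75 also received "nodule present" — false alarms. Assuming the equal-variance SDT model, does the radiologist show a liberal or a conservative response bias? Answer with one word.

z(H) = 0.978, z(FA) = -0.524
c = −½·(z(H) + z(FA)) = -0.227
c < 0 → liberal criterion (biased toward responding “yes”).

liberal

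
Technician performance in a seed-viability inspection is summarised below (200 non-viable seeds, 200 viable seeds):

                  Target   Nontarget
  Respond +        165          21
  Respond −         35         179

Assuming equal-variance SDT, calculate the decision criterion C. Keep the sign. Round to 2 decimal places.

H = 165/200 = 0.8250
FA = 21/200 = 0.1050
z(H) = 0.935
z(FA) = -1.254
c = −½·[z(H) + z(FA)] = −0.5 × (0.935 + (-1.254)) = 0.1595
c > 0: the technician has a conservative response bias.

C = 0.16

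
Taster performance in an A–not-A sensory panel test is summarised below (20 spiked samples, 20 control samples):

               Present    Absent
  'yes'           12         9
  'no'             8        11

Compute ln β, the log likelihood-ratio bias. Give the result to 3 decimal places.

H = 12/20 = 0.6000
FA = 9/20 = 0.4500
z(H) = z(0.6000) = 0.2533
z(FA) = z(0.4500) = -0.1257
ln β = −½·[z(H)² − z(FA)²] = −0.5 × (0.0642 − 0.0158) = -0.0242

ln β = -0.024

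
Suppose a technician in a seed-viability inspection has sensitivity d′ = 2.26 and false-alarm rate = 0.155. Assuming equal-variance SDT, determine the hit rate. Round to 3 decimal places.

z(false-alarm rate) = z(0.155) = -1.0152
z(H) = z(FA) + d' = -1.0152 + 2.26 = 1.2448
hit rate = Φ(1.2448) = 0.8934

hit rate = 0.893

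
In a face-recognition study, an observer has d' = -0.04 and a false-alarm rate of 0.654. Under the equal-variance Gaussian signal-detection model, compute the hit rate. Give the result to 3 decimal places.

z(false-alarm rate) = z(0.654) = 0.3961
z(H) = z(FA) + d' = 0.3961 + (-0.04) = 0.3561
hit rate = Φ(0.3561) = 0.6391

hit rate = 0.639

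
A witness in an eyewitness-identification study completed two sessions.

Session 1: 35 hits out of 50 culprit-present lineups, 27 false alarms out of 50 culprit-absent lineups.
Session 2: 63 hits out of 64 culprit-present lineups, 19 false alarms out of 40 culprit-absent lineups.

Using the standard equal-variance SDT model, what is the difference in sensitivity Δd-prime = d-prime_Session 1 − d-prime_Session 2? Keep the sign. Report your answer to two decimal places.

Session 1: z(0.7000) = 0.524, z(0.5400) = 0.100, d' = 0.424
Session 2: z(0.9844) = 2.155, z(0.4750) = -0.063, d' = 2.218
Δd' = d'_Session 1 − d'_Session 2 = 0.424 − 2.218 = -1.794
Session 2 has the higher sensitivity.

Δd-prime = -1.79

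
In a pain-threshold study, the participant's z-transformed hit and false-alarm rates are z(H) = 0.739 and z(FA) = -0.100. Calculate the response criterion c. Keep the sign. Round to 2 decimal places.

c = -0.32

c = −½·[z(H) + z(FA)] = −½·(0.739 + (-0.100)) = -0.3195
c < 0: the participant has a liberal response bias.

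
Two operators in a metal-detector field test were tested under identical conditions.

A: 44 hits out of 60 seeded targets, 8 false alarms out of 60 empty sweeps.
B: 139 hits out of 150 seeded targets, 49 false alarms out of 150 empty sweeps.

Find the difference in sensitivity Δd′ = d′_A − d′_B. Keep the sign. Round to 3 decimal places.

A: z(0.7333) = 0.6228, z(0.1333) = -1.1109, d' = 1.7337
B: z(0.9267) = 1.4516, z(0.3267) = -0.4490, d' = 1.9006
Δd' = d'_A − d'_B = 1.7337 − 1.9006 = -0.1669
B has the higher sensitivity.

Δd′ = -0.167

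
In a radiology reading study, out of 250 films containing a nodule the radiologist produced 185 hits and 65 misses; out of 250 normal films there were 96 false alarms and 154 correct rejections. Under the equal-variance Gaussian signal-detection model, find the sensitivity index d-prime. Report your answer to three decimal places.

H = 185/250 = 0.7400
FA = 96/250 = 0.3840
z(H) = z(0.7400) = 0.6433
z(FA) = z(0.3840) = -0.2950
d' = z(H) − z(FA) = 0.6433 − (-0.2950) = 0.9383

d-prime = 0.938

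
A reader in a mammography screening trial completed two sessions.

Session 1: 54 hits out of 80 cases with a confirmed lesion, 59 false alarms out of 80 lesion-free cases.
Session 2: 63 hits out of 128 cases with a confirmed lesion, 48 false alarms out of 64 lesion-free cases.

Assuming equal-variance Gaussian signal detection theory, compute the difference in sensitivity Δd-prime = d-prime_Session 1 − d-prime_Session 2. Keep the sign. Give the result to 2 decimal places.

Δd-prime = 0.51

Session 1: z(0.6750) = 0.454, z(0.7375) = 0.636, d' = -0.182
Session 2: z(0.4922) = -0.020, z(0.7500) = 0.674, d' = -0.694
Δd' = d'_Session 1 − d'_Session 2 = -0.182 − (-0.694) = 0.512
Session 1 has the higher sensitivity.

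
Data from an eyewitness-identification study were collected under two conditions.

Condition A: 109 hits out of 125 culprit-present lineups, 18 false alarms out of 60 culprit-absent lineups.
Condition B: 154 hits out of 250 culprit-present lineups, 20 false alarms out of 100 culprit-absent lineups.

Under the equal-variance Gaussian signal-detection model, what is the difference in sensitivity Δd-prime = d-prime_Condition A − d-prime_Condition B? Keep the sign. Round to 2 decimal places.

Δd-prime = 0.52

Condition A: z(0.8720) = 1.136, z(0.3000) = -0.524, d' = 1.660
Condition B: z(0.6160) = 0.295, z(0.2000) = -0.842, d' = 1.137
Δd' = d'_Condition A − d'_Condition B = 1.660 − 1.137 = 0.523
Condition A has the higher sensitivity.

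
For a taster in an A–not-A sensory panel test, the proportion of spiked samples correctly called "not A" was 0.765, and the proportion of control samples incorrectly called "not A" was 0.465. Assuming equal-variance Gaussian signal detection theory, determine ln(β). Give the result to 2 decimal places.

Φ⁻¹(H) = 0.722
Φ⁻¹(FA) = -0.088
ln β = −½·[z(H)² − z(FA)²] = −0.5 × (0.521 − 0.008) = -0.2565

ln β = -0.26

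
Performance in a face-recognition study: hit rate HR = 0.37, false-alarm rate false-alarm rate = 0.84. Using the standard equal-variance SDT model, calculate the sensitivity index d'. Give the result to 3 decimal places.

d' = -1.326

z(0.37) = -0.3319, z(0.84) = 0.9945
d' = z(H) − z(FA) = -0.3319 − 0.9945 = -1.3264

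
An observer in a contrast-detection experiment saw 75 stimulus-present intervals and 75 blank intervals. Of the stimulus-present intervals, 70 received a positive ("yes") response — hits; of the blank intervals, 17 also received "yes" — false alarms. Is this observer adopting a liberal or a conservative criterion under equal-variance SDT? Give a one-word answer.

z(H) = 1.501, z(FA) = -0.750
c = −½·(z(H) + z(FA)) = -0.3755
c < 0 → liberal criterion (biased toward responding “yes”).

liberal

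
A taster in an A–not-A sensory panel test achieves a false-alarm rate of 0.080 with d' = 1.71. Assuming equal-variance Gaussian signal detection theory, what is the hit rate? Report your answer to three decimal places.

hit rate = 0.620

z(false-alarm rate) = z(0.080) = -1.4051
z(H) = z(FA) + d' = -1.4051 + 1.71 = 0.3049
hit rate = Φ(0.3049) = 0.6198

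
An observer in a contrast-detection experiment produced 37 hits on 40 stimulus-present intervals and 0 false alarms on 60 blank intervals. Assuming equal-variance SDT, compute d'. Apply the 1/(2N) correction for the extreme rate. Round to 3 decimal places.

d' = 3.834

The false-alarm rate is 0/60 = 0, so apply the 1/(2N) correction: FA → 1/(2·60) = 0.00833.
z(H) = z(0.92500) = 1.4395
z(FA) = z(0.00833) = -2.3941
d' = 1.4395 − (-2.3941) = 3.8336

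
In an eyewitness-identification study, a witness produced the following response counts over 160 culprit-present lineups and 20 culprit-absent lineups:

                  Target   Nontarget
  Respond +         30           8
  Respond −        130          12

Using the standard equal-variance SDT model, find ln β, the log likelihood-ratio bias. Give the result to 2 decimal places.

H = 30/160 = 0.1875
FA = 8/20 = 0.4000
z(0.1875) = -0.887, z(0.4000) = -0.253
ln β = −½·[z(H)² − z(FA)²] = −0.5 × (0.787 − 0.064) = -0.3615

ln β = -0.36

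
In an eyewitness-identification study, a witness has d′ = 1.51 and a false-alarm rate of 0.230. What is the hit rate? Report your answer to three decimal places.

z(false-alarm rate) = z(0.230) = -0.7388
z(H) = z(FA) + d' = -0.7388 + 1.51 = 0.7712
hit rate = Φ(0.7712) = 0.7797

hit rate = 0.780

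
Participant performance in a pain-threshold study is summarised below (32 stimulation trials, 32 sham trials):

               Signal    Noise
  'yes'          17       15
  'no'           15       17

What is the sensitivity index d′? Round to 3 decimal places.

d′ = 0.157

H = 17/32 = 0.5312
FA = 15/32 = 0.4688
Φ⁻¹(H) = 0.0783
Φ⁻¹(FA) = -0.0783
d' = z(H) − z(FA) = 0.0783 − (-0.0783) = 0.1566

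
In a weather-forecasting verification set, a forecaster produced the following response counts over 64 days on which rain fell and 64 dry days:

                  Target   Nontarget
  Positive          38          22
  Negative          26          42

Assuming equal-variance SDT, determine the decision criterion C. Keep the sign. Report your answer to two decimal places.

H = 38/64 = 0.5938
FA = 22/64 = 0.3438
z(0.5938) = 0.2373, z(0.3438) = -0.4021
c = −½·[z(H) + z(FA)] = −0.5 × (0.2373 + (-0.4021)) = 0.0824
c > 0: the forecaster has a conservative response bias.

C = 0.08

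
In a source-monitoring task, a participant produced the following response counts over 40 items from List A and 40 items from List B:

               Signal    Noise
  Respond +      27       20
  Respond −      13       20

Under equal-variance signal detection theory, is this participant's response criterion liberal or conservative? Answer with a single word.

liberal

z(H) = 0.454, z(FA) = 0.000
c = −½·(z(H) + z(FA)) = -0.227
c < 0 → liberal criterion (biased toward responding “yes”).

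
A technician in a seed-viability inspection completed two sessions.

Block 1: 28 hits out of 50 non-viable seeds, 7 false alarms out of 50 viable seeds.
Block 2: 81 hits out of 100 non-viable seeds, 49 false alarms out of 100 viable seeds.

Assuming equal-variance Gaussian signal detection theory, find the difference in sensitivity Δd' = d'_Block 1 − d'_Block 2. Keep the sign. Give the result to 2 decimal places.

Δd' = 0.33

Block 1: z(0.5600) = 0.151, z(0.1400) = -1.080, d' = 1.231
Block 2: z(0.8100) = 0.878, z(0.4900) = -0.025, d' = 0.903
Δd' = d'_Block 1 − d'_Block 2 = 1.231 − 0.903 = 0.328
Block 1 has the higher sensitivity.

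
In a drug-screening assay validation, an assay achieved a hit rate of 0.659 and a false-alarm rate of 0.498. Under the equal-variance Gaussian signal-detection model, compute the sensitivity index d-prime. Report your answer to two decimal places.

z(H) = 0.4097
z(FA) = -0.0050
d' = z(H) − z(FA) = 0.4097 − (-0.0050) = 0.4147

d-prime = 0.41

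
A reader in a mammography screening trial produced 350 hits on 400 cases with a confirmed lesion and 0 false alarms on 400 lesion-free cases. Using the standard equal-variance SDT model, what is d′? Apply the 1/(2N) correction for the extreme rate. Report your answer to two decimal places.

The false-alarm rate is 0/400 = 0, so apply the 1/(2N) correction: FA → 1/(2·400) = 0.00125.
z(H) = z(0.87500) = 1.150
z(FA) = z(0.00125) = -3.023
d' = 1.150 − (-3.023) = 4.173

d′ = 4.17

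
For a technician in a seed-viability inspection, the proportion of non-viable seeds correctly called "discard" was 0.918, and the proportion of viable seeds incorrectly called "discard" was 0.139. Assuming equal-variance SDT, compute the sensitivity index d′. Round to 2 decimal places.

z(H) = z(0.918) = 1.3917
z(FA) = z(0.139) = -1.0848
d' = z(H) − z(FA) = 1.3917 − (-1.0848) = 2.4765

d′ = 2.48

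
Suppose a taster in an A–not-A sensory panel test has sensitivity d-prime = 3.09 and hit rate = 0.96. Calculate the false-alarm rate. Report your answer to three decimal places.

false-alarm rate = 0.090

z(hit rate) = z(0.96) = 1.7507
z(FA) = z(H) − d' = 1.7507 − 3.09 = -1.3393
false-alarm rate = Φ(-1.3393) = 0.0902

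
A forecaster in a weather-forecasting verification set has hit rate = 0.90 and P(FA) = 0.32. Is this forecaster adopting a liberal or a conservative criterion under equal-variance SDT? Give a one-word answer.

liberal

z(H) = 1.282, z(FA) = -0.468
c = −½·(z(H) + z(FA)) = -0.407
c < 0 → liberal criterion (biased toward responding “yes”).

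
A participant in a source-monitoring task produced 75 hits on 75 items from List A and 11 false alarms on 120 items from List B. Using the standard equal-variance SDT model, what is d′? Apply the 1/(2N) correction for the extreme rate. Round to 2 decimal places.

d′ = 3.81

The hit rate is 75/75 = 1, so apply the 1/(2N) correction: H → 1 − 1/(2·75) = 0.99333.
z(H) = z(0.99333) = 2.475
z(FA) = z(0.09167) = -1.331
d' = 2.475 − (-1.331) = 3.806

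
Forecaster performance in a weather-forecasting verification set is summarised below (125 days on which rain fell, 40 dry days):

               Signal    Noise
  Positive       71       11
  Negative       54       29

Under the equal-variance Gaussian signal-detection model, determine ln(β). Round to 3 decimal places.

ln β = 0.164

H = 71/125 = 0.5680
FA = 11/40 = 0.2750
Φ⁻¹(0.5680) = 0.1713, Φ⁻¹(0.2750) = -0.5978
ln β = −½·[z(H)² − z(FA)²] = −0.5 × (0.0293 − 0.3574) = 0.16405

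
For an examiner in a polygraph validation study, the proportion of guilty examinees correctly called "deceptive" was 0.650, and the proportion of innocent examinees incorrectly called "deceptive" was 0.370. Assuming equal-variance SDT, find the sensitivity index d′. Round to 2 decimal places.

z(0.650) = 0.385, z(0.370) = -0.332
d' = z(H) − z(FA) = 0.385 − (-0.332) = 0.717

d′ = 0.72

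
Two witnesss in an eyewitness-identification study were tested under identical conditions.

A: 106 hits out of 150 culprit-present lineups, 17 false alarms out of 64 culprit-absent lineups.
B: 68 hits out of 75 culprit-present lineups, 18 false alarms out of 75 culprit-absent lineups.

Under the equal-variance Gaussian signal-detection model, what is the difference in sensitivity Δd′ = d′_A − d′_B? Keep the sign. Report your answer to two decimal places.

A: z(0.7067) = 0.544, z(0.2656) = -0.626, d' = 1.170
B: z(0.9067) = 1.321, z(0.2400) = -0.706, d' = 2.027
Δd' = d'_A − d'_B = 1.170 − 2.027 = -0.857
B has the higher sensitivity.

Δd′ = -0.86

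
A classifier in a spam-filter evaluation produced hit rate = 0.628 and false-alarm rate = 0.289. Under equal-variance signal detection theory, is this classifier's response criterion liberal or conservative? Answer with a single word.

z(H) = 0.327, z(FA) = -0.556
c = −½·(z(H) + z(FA)) = 0.1145
c > 0 → conservative criterion (biased toward responding “no”).

conservative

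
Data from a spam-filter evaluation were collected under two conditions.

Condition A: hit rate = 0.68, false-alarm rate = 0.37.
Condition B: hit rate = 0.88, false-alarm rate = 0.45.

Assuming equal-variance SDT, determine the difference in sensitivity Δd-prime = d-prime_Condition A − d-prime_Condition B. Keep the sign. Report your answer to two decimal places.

Δd-prime = -0.50

Condition A: z(0.68) = 0.468, z(0.37) = -0.332, d' = 0.800
Condition B: z(0.88) = 1.175, z(0.45) = -0.126, d' = 1.301
Δd' = d'_Condition A − d'_Condition B = 0.800 − 1.301 = -0.501
Condition B has the higher sensitivity.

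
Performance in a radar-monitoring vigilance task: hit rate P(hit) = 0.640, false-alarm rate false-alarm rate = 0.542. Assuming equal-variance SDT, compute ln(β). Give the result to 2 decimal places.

ln β = -0.06

Φ⁻¹(H) = 0.358
Φ⁻¹(FA) = 0.105
ln β = −½·[z(H)² − z(FA)²] = −0.5 × (0.128 − 0.011) = -0.0585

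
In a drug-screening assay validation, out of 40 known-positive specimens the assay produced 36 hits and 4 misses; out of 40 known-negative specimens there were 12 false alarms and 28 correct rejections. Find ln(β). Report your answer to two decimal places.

H = 36/40 = 0.9000
FA = 12/40 = 0.3000
z(H) = z(0.9000) = 1.282
z(FA) = z(0.3000) = -0.524
ln β = −½·[z(H)² − z(FA)²] = −0.5 × (1.644 − 0.275) = -0.6845

ln β = -0.68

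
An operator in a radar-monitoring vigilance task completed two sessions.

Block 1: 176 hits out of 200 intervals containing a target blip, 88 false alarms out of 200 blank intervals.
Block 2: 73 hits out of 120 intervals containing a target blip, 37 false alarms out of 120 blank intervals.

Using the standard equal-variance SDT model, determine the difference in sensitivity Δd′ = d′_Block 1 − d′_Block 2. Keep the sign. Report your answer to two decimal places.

Δd′ = 0.55

Block 1: z(0.8800) = 1.175, z(0.4400) = -0.151, d' = 1.326
Block 2: z(0.6083) = 0.275, z(0.3083) = -0.501, d' = 0.776
Δd' = d'_Block 1 − d'_Block 2 = 1.326 − 0.776 = 0.550
Block 1 has the higher sensitivity.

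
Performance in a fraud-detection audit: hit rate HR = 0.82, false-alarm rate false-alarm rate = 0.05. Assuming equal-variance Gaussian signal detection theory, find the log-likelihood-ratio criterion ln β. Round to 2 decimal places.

z(0.82) = 0.915, z(0.05) = -1.645
ln β = −½·[z(H)² − z(FA)²] = −0.5 × (0.837 − 2.706) = 0.9345

ln β = 0.93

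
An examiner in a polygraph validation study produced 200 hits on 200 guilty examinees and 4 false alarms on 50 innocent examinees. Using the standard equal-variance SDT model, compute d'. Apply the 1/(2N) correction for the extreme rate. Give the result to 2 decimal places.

The hit rate is 200/200 = 1, so apply the 1/(2N) correction: H → 1 − 1/(2·200) = 0.99750.
z(H) = z(0.99750) = 2.807
z(FA) = z(0.08000) = -1.405
d' = 2.807 − (-1.405) = 4.212

d' = 4.21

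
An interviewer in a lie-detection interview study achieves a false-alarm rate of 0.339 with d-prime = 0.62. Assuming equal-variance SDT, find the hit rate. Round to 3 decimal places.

z(false-alarm rate) = z(0.339) = -0.4152
z(H) = z(FA) + d' = -0.4152 + 0.62 = 0.2048
hit rate = Φ(0.2048) = 0.5811

hit rate = 0.581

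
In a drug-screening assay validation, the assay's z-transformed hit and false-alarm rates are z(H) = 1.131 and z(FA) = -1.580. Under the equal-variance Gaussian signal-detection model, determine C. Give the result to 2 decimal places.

c = −½·[z(H) + z(FA)] = −½·(1.131 + (-1.580)) = 0.2245
c > 0: the assay has a conservative response bias.

C = 0.22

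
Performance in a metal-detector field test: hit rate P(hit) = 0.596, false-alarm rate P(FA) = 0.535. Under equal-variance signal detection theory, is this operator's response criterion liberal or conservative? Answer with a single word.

liberal

z(H) = 0.243, z(FA) = 0.088
c = −½·(z(H) + z(FA)) = -0.1655
c < 0 → liberal criterion (biased toward responding “yes”).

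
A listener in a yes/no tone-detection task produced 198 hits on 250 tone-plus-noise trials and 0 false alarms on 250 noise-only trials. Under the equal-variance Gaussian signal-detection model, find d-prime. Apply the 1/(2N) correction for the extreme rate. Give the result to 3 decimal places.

The false-alarm rate is 0/250 = 0, so apply the 1/(2N) correction: FA → 1/(2·250) = 0.00200.
z(H) = z(0.79200) = 0.8134
z(FA) = z(0.00200) = -2.8782
d' = 0.8134 − (-2.8782) = 3.6916

d-prime = 3.692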